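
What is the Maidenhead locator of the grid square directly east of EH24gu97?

Longitude extended square 9; +1 → 10, wraps to 0, carry into subsquare.
Longitude subsquare g = 6; +1 → 7 = h.
The latitude characters are unchanged.

EH24hu07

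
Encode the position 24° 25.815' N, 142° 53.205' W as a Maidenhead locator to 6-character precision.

BL84nk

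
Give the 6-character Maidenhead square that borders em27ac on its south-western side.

Longitude subsquare a = 0; −1 → -1, wraps to 23 = x, carry into square.
Longitude square 2; −1 → 1.
Latitude subsquare c = 2; −1 → 1 = b.

EM17xb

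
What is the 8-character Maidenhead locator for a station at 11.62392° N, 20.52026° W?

HK91ro79

Add 180° to longitude and 90° to latitude: 159.47974, 101.62392.
Field: lon ⌊159.47974/20⌋ = 7 → H; lat ⌊101.62392/10⌋ = 10 → K.
Square: lon ⌊19.47974/2⌋ = 9; lat ⌊1.62392/1⌋ = 1.
Subsquare: lon ⌊1.47974/0.0833333⌋ = 17 → r; lat ⌊0.62392/0.0416667⌋ = 14 → o.
Extended square: lon ⌊0.06307/0.00833333⌋ = 7; lat ⌊0.04059/0.00416667⌋ = 9.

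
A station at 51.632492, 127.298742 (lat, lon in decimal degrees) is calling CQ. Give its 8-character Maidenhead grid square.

Offset from 180°W / 90°S: lon 307.29874°, lat 141.63249°.
Field: lon ⌊307.29874/20⌋ = 15 → P; lat ⌊141.63249/10⌋ = 14 → O.
Square: lon ⌊7.29874/2⌋ = 3; lat ⌊1.63249/1⌋ = 1.
Subsquare: lon ⌊1.29874/0.0833333⌋ = 15 → p; lat ⌊0.63249/0.0416667⌋ = 15 → p.
Extended square: lon ⌊0.04874/0.00833333⌋ = 5; lat ⌊0.00749/0.00416667⌋ = 1.

PO31pp51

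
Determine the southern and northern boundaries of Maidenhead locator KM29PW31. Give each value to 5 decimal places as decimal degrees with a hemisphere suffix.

39.92083° N, 39.92500° N

Field K=10, M=12: +10·20° lon, +12·10° lat → SW at lon 20°, lat 30°.
Square 2, 9: +2·2° lon, +9·1° lat → SW at lon 24°, lat 39°.
Subsquare p=15, w=22: +15·0.0833333° lon, +22·0.0416667° lat → SW at lon 25.25°, lat 39.9167°.
Extended square 3, 1: +3·0.00833333° lon, +1·0.00416667° lat → SW at lon 25.275°, lat 39.9208°.
Cell spans 0.00833333° lon × 0.00416667° lat.
south 39.92083° N, north 39.92500° N.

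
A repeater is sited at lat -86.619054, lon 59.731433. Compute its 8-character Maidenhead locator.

Add 180° to longitude and 90° to latitude: 239.73143, 3.38095.
Field: lon ⌊239.73143/20⌋ = 11 → L; lat ⌊3.38095/10⌋ = 0 → A.
Square: lon ⌊19.73143/2⌋ = 9; lat ⌊3.38095/1⌋ = 3.
Subsquare: lon ⌊1.73143/0.0833333⌋ = 20 → u; lat ⌊0.38095/0.0416667⌋ = 9 → j.
Extended square: lon ⌊0.06477/0.00833333⌋ = 7; lat ⌊0.00595/0.00416667⌋ = 1.

LA93uj71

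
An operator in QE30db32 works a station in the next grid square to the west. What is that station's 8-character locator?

QE30db22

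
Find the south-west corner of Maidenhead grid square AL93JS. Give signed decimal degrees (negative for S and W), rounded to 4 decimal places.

Field A=0, L=11: +0·20° lon, +11·10° lat → SW at lon -180°, lat 20°.
Square 9, 3: +9·2° lon, +3·1° lat → SW at lon -162°, lat 23°.
Subsquare j=9, s=18: +9·0.0833333° lon, +18·0.0416667° lat → SW at lon -161.25°, lat 23.75°.
latitude 23.7500, longitude -161.2500.

23.7500, -161.2500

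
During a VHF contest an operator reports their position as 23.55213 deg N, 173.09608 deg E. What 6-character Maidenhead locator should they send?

RL63nn

Add 180° to longitude and 90° to latitude: 353.0961, 113.5521.
Field: lon ⌊353.0961/20⌋ = 17 → R; lat ⌊113.5521/10⌋ = 11 → L.
Square: lon ⌊13.0961/2⌋ = 6; lat ⌊3.5521/1⌋ = 3.
Subsquare: lon ⌊1.0961/0.0833333⌋ = 13 → n; lat ⌊0.5521/0.0416667⌋ = 13 → n.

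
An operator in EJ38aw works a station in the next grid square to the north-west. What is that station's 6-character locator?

Longitude subsquare a = 0; −1 → -1, wraps to 23 = x, carry into square.
Longitude square 3; −1 → 2.
Latitude subsquare w = 22; +1 → 23 = x.

EJ28xx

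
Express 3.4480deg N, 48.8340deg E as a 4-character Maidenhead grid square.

Add 180° to longitude and 90° to latitude: 228.83, 93.45.
Field: 228.83/20 → 11 → L, 93.45/10 → 9 → J; chars LJ.
Square: 8.83/2 → 4, 3.45/1 → 3; chars 43.

LJ43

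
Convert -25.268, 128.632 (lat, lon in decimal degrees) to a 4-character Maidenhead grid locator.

PG44

Shift to the Maidenhead origin (180°W, 90°S): lon 308.63, lat 64.73.
Field: lon ⌊308.63/20⌋ = 15 → P; lat ⌊64.73/10⌋ = 6 → G.
Square: lon ⌊8.63/2⌋ = 4; lat ⌊4.73/1⌋ = 4.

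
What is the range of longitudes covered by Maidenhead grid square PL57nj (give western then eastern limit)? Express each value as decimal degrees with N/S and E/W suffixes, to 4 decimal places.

131.0833° E, 131.1667° E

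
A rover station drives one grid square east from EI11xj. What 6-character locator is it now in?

EI21aj

Longitude subsquare x = 23; +1 → 24, wraps to 0 = a, carry into square.
Longitude square 1; +1 → 2.
The latitude characters are unchanged.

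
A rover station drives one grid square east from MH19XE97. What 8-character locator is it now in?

Longitude extended square 9; +1 → 10, wraps to 0, carry into subsquare.
Longitude subsquare x = 23; +1 → 24, wraps to 0 = a, carry into square.
Longitude square 1; +1 → 2.
The latitude characters are unchanged.

MH29ae07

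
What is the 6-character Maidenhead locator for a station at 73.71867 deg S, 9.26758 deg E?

Shift to the Maidenhead origin (180°W, 90°S): lon 189.2676, lat 16.2813.
Field: lon ⌊189.2676/20⌋ = 9 → J; lat ⌊16.2813/10⌋ = 1 → B.
Square: lon ⌊9.2676/2⌋ = 4; lat ⌊6.2813/1⌋ = 6.
Subsquare: lon ⌊1.2676/0.0833333⌋ = 15 → p; lat ⌊0.2813/0.0416667⌋ = 6 → g.

JB46pg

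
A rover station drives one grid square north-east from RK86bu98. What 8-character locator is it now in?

RK86cu09

Longitude extended square 9; +1 → 10, wraps to 0, carry into subsquare.
Longitude subsquare b = 1; +1 → 2 = c.
Latitude extended square 8; +1 → 9.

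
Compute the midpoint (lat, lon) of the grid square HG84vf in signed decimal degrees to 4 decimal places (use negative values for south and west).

-25.7708, -22.2083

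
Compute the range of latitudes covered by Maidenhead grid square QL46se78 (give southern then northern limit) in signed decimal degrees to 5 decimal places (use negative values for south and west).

26.20000, 26.20417

Field Q=16, L=11: +16·20° lon, +11·10° lat → SW at lon 140°, lat 20°.
Square 4, 6: +4·2° lon, +6·1° lat → SW at lon 148°, lat 26°.
Subsquare s=18, e=4: +18·0.0833333° lon, +4·0.0416667° lat → SW at lon 149.5°, lat 26.1667°.
Extended square 7, 8: +7·0.00833333° lon, +8·0.00416667° lat → SW at lon 149.558°, lat 26.2°.
Cell spans 0.00833333° lon × 0.00416667° lat.
south 26.20000, north 26.20417.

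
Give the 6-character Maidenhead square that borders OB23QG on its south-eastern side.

Longitude subsquare q = 16; +1 → 17 = r.
Latitude subsquare g = 6; −1 → 5 = f.

OB23rf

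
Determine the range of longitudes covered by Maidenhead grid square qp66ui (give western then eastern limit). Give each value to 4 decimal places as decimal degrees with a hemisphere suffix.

Field Q=16, P=15: +16·20° lon, +15·10° lat → SW at lon 140°, lat 60°.
Square 6, 6: +6·2° lon, +6·1° lat → SW at lon 152°, lat 66°.
Subsquare u=20, i=8: +20·0.0833333° lon, +8·0.0416667° lat → SW at lon 153.667°, lat 66.3333°.
Cell spans 0.0833333° lon × 0.0416667° lat.
west 153.6667° E, east 153.7500° E.

153.6667° E, 153.7500° E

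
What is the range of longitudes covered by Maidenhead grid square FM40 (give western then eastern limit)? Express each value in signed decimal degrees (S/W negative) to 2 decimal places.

Field F=5, M=12: +5·20° lon, +12·10° lat → SW at lon -80°, lat 30°.
Square 4, 0: +4·2° lon, +0·1° lat → SW at lon -72°, lat 30°.
Cell spans 2° lon × 1° lat.
west -72.00, east -70.00.

-72.00, -70.00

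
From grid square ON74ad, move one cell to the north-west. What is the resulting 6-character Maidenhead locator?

ON64xe

Longitude subsquare a = 0; −1 → -1, wraps to 23 = x, carry into square.
Longitude square 7; −1 → 6.
Latitude subsquare d = 3; +1 → 4 = e.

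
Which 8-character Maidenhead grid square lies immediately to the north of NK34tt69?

Latitude extended square 9; +1 → 10, wraps to 0, carry into subsquare.
Latitude subsquare t = 19; +1 → 20 = u.
The longitude characters are unchanged.

NK34tu60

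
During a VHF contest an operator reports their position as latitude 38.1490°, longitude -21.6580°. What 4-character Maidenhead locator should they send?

HM98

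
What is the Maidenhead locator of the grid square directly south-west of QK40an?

Longitude subsquare a = 0; −1 → -1, wraps to 23 = x, carry into square.
Longitude square 4; −1 → 3.
Latitude subsquare n = 13; −1 → 12 = m.

QK30xm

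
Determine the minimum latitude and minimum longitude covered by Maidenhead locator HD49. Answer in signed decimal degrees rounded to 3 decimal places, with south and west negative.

-51.000, -32.000

Field H=7, D=3: +7·20° lon, +3·10° lat → SW at lon -40°, lat -60°.
Square 4, 9: +4·2° lon, +9·1° lat → SW at lon -32°, lat -51°.
latitude -51.000, longitude -32.000.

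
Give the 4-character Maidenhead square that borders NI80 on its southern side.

NH89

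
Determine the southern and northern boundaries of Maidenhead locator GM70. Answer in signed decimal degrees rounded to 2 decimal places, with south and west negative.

Field G=6, M=12: +6·20° lon, +12·10° lat → SW at lon -60°, lat 30°.
Square 7, 0: +7·2° lon, +0·1° lat → SW at lon -46°, lat 30°.
Cell spans 2° lon × 1° lat.
south 30.00, north 31.00.

30.00, 31.00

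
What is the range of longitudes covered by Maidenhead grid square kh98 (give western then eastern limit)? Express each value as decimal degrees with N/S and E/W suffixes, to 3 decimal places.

38.000° E, 40.000° E

Field K=10, H=7: +10·20° lon, +7·10° lat → SW at lon 20°, lat -20°.
Square 9, 8: +9·2° lon, +8·1° lat → SW at lon 38°, lat -12°.
Cell spans 2° lon × 1° lat.
west 38.000° E, east 40.000° E.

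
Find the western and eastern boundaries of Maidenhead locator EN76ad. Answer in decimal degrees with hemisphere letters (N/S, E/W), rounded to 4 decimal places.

86.0000° W, 85.9167° W

Field E=4, N=13: +4·20° lon, +13·10° lat → SW at lon -100°, lat 40°.
Square 7, 6: +7·2° lon, +6·1° lat → SW at lon -86°, lat 46°.
Subsquare a=0, d=3: +0·0.0833333° lon, +3·0.0416667° lat → SW at lon -86°, lat 46.125°.
Cell spans 0.0833333° lon × 0.0416667° lat.
west 86.0000° W, east 85.9167° W.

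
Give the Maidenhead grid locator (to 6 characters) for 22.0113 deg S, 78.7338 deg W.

Add 180° to longitude and 90° to latitude: 101.2662, 67.9887.
Field: 101.2662/20 → 5 → F, 67.9887/10 → 6 → G; chars FG.
Square: 1.2662/2 → 0, 7.9887/1 → 7; chars 07.
Subsquare: 1.2662/0.0833333 → 15 → p, 0.9887/0.0416667 → 23 → x; chars px.

FG07px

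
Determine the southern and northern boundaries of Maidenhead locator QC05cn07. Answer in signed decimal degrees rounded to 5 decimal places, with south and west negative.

Field Q=16, C=2: +16·20° lon, +2·10° lat → SW at lon 140°, lat -70°.
Square 0, 5: +0·2° lon, +5·1° lat → SW at lon 140°, lat -65°.
Subsquare c=2, n=13: +2·0.0833333° lon, +13·0.0416667° lat → SW at lon 140.167°, lat -64.4583°.
Extended square 0, 7: +0·0.00833333° lon, +7·0.00416667° lat → SW at lon 140.167°, lat -64.4292°.
Cell spans 0.00833333° lon × 0.00416667° lat.
south -64.42917, north -64.42500.

-64.42917, -64.42500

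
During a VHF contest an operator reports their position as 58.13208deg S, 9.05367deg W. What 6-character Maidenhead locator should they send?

ID51lu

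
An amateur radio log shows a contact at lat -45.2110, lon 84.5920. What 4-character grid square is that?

NE24

Add 180° to longitude and 90° to latitude: 264.59, 44.79.
Field: lon ⌊264.59/20⌋ = 13 → N; lat ⌊44.79/10⌋ = 4 → E.
Square: lon ⌊4.59/2⌋ = 2; lat ⌊4.79/1⌋ = 4.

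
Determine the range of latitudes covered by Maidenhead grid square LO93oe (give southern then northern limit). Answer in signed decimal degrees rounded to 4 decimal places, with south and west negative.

Field L=11, O=14: +11·20° lon, +14·10° lat → SW at lon 40°, lat 50°.
Square 9, 3: +9·2° lon, +3·1° lat → SW at lon 58°, lat 53°.
Subsquare o=14, e=4: +14·0.0833333° lon, +4·0.0416667° lat → SW at lon 59.1667°, lat 53.1667°.
Cell spans 0.0833333° lon × 0.0416667° lat.
south 53.1667, north 53.2083.

53.1667, 53.2083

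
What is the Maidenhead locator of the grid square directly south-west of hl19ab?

Longitude subsquare a = 0; −1 → -1, wraps to 23 = x, carry into square.
Longitude square 1; −1 → 0.
Latitude subsquare b = 1; −1 → 0 = a.

HL09xa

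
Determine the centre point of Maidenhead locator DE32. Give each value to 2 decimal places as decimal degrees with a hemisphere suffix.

47.50° S, 113.00° W

Field D=3, E=4: +3·20° lon, +4·10° lat → SW at lon -120°, lat -50°.
Square 3, 2: +3·2° lon, +2·1° lat → SW at lon -114°, lat -48°.
Cell spans 2° lon × 1° lat. Centre is SW corner plus half of each.
latitude 47.50° S, longitude 113.00° W.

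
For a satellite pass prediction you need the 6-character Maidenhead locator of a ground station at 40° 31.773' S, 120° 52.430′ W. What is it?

CE99nl

Shift to the Maidenhead origin (180°W, 90°S): lon 59.1262, lat 49.4704.
Field: lon ⌊59.1262/20⌋ = 2 → C; lat ⌊49.4704/10⌋ = 4 → E.
Square: lon ⌊19.1262/2⌋ = 9; lat ⌊9.4704/1⌋ = 9.
Subsquare: lon ⌊1.1262/0.0833333⌋ = 13 → n; lat ⌊0.4704/0.0416667⌋ = 11 → l.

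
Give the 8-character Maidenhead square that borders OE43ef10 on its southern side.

OE43ee19

Latitude extended square 0; −1 → -1, wraps to 9, carry into subsquare.
Latitude subsquare f = 5; −1 → 4 = e.
The longitude characters are unchanged.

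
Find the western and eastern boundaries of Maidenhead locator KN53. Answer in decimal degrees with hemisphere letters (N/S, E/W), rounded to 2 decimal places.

30.00° E, 32.00° E

Field K=10, N=13: +10·20° lon, +13·10° lat → SW at lon 20°, lat 40°.
Square 5, 3: +5·2° lon, +3·1° lat → SW at lon 30°, lat 43°.
Cell spans 2° lon × 1° lat.
west 30.00° E, east 32.00° E.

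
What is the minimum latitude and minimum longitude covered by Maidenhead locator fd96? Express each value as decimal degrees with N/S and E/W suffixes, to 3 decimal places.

54.000° S, 62.000° W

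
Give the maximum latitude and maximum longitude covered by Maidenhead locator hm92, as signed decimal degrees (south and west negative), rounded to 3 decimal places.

Field H=7, M=12: +7·20° lon, +12·10° lat → SW at lon -40°, lat 30°.
Square 9, 2: +9·2° lon, +2·1° lat → SW at lon -22°, lat 32°.
Cell spans 2° lon × 1° lat. NE corner is SW corner plus one full cell.
latitude 33.000, longitude -20.000.

33.000, -20.000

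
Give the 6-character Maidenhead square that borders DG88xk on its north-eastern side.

DG98al

Longitude subsquare x = 23; +1 → 24, wraps to 0 = a, carry into square.
Longitude square 8; +1 → 9.
Latitude subsquare k = 10; +1 → 11 = l.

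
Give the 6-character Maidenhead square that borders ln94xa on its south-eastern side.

MN03ax

Longitude subsquare x = 23; +1 → 24, wraps to 0 = a, carry into square.
Longitude square 9; +1 → 10, wraps to 0, carry into field.
Longitude field L = 11; +1 → 12 = M.
Latitude subsquare a = 0; −1 → -1, wraps to 23 = x, carry into square.
Latitude square 4; −1 → 3.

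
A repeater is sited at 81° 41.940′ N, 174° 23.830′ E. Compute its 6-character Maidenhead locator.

RR71eq

Offset from 180°W / 90°S: lon 354.3972°, lat 171.6990°.
Field: lon ⌊354.3972/20⌋ = 17 → R; lat ⌊171.6990/10⌋ = 17 → R.
Square: lon ⌊14.3972/2⌋ = 7; lat ⌊1.6990/1⌋ = 1.
Subsquare: lon ⌊0.3972/0.0833333⌋ = 4 → e; lat ⌊0.6990/0.0416667⌋ = 16 → q.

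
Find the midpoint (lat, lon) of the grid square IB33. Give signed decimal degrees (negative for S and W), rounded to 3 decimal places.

-76.500, -13.000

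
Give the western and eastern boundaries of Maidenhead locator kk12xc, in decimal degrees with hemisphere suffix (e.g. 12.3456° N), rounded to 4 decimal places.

23.9167° E, 24.0000° E

Field K=10, K=10: +10·20° lon, +10·10° lat → SW at lon 20°, lat 10°.
Square 1, 2: +1·2° lon, +2·1° lat → SW at lon 22°, lat 12°.
Subsquare x=23, c=2: +23·0.0833333° lon, +2·0.0416667° lat → SW at lon 23.9167°, lat 12.0833°.
Cell spans 0.0833333° lon × 0.0416667° lat.
west 23.9167° E, east 24.0000° E.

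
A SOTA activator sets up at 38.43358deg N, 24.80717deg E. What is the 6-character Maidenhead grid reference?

KM28jk

Offset from 180°W / 90°S: lon 204.8072°, lat 128.4336°.
Field: 204.8072/20 → 10 → K, 128.4336/10 → 12 → M; chars KM.
Square: 4.8072/2 → 2, 8.4336/1 → 8; chars 28.
Subsquare: 0.8072/0.0833333 → 9 → j, 0.4336/0.0416667 → 10 → k; chars jk.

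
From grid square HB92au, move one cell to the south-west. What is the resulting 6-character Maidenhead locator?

HB82xt

Longitude subsquare a = 0; −1 → -1, wraps to 23 = x, carry into square.
Longitude square 9; −1 → 8.
Latitude subsquare u = 20; −1 → 19 = t.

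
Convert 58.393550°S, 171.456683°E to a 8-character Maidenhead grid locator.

RD51ro45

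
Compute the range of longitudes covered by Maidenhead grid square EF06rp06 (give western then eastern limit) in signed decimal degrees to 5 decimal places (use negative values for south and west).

-98.58333, -98.57500

Field E=4, F=5: +4·20° lon, +5·10° lat → SW at lon -100°, lat -40°.
Square 0, 6: +0·2° lon, +6·1° lat → SW at lon -100°, lat -34°.
Subsquare r=17, p=15: +17·0.0833333° lon, +15·0.0416667° lat → SW at lon -98.5833°, lat -33.375°.
Extended square 0, 6: +0·0.00833333° lon, +6·0.00416667° lat → SW at lon -98.5833°, lat -33.35°.
Cell spans 0.00833333° lon × 0.00416667° lat.
west -98.58333, east -98.57500.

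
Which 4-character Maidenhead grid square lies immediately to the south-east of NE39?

NE48

Longitude square 3; +1 → 4.
Latitude square 9; −1 → 8.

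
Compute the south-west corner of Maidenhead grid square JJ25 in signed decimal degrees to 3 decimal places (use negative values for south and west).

5.000, 4.000

Field J=9, J=9: +9·20° lon, +9·10° lat → SW at lon 0°, lat 0°.
Square 2, 5: +2·2° lon, +5·1° lat → SW at lon 4°, lat 5°.
latitude 5.000, longitude 4.000.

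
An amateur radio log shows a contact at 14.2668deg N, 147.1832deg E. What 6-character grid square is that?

QK34og

Shift to the Maidenhead origin (180°W, 90°S): lon 327.1832, lat 104.2668.
Field: lon ⌊327.1832/20⌋ = 16 → Q; lat ⌊104.2668/10⌋ = 10 → K.
Square: lon ⌊7.1832/2⌋ = 3; lat ⌊4.2668/1⌋ = 4.
Subsquare: lon ⌊1.1832/0.0833333⌋ = 14 → o; lat ⌊0.2668/0.0416667⌋ = 6 → g.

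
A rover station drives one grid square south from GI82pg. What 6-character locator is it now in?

GI82pf

Latitude subsquare g = 6; −1 → 5 = f.
The longitude characters are unchanged.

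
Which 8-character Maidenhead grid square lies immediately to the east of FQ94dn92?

FQ94en02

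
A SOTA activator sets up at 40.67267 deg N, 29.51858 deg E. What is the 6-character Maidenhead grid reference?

Offset from 180°W / 90°S: lon 209.5186°, lat 130.6727°.
Field (20°×10°, letters A–R): lon ⌊209.5186/20⌋ = 10 → K; lat ⌊130.6727/10⌋ = 13 → N.
Square (2°×1°, digits 0–9): lon ⌊9.5186/2⌋ = 4; lat ⌊0.6727/1⌋ = 0.
Subsquare (5′×2.5′, letters a–x): lon ⌊1.5186/0.0833333⌋ = 18 → s; lat ⌊0.6727/0.0416667⌋ = 16 → q.

KN40sq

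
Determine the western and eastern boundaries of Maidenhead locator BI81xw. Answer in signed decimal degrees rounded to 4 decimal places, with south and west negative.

-142.0833, -142.0000

Field B=1, I=8: +1·20° lon, +8·10° lat → SW at lon -160°, lat -10°.
Square 8, 1: +8·2° lon, +1·1° lat → SW at lon -144°, lat -9°.
Subsquare x=23, w=22: +23·0.0833333° lon, +22·0.0416667° lat → SW at lon -142.083°, lat -8.08333°.
Cell spans 0.0833333° lon × 0.0416667° lat.
west -142.0833, east -142.0000.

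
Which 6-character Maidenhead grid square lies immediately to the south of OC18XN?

Latitude subsquare n = 13; −1 → 12 = m.
The longitude characters are unchanged.

OC18xm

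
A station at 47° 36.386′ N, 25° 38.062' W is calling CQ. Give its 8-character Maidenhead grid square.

HN77eo35

Shift to the Maidenhead origin (180°W, 90°S): lon 154.36563, lat 137.60643.
Field: lon ⌊154.36563/20⌋ = 7 → H; lat ⌊137.60643/10⌋ = 13 → N.
Square: lon ⌊14.36563/2⌋ = 7; lat ⌊7.60643/1⌋ = 7.
Subsquare: lon ⌊0.36563/0.0833333⌋ = 4 → e; lat ⌊0.60643/0.0416667⌋ = 14 → o.
Extended square: lon ⌊0.03230/0.00833333⌋ = 3; lat ⌊0.02310/0.00416667⌋ = 5.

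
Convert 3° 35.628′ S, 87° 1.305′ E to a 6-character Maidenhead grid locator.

NI36mj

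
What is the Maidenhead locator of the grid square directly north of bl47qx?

BL48qa

Latitude subsquare x = 23; +1 → 24, wraps to 0 = a, carry into square.
Latitude square 7; +1 → 8.
The longitude characters are unchanged.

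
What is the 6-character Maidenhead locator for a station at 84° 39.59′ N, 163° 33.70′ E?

Add 180° to longitude and 90° to latitude: 343.5617, 174.6598.
Field: 343.5617/20 → 17 → R, 174.6598/10 → 17 → R; chars RR.
Square: 3.5617/2 → 1, 4.6598/1 → 4; chars 14.
Subsquare: 1.5617/0.0833333 → 18 → s, 0.6598/0.0416667 → 15 → p; chars sp.

RR14sp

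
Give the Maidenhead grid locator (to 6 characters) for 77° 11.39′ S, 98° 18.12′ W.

EB02ut

Offset from 180°W / 90°S: lon 81.6980°, lat 12.8102°.
Field: 81.6980/20 → 4 → E, 12.8102/10 → 1 → B; chars EB.
Square: 1.6980/2 → 0, 2.8102/1 → 2; chars 02.
Subsquare: 1.6980/0.0833333 → 20 → u, 0.8102/0.0416667 → 19 → t; chars ut.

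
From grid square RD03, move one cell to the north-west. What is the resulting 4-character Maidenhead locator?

Longitude square 0; −1 → -1, wraps to 9, carry into field.
Longitude field R = 17; −1 → 16 = Q.
Latitude square 3; +1 → 4.

QD94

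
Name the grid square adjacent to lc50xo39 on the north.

Latitude extended square 9; +1 → 10, wraps to 0, carry into subsquare.
Latitude subsquare o = 14; +1 → 15 = p.
The longitude characters are unchanged.

LC50xp30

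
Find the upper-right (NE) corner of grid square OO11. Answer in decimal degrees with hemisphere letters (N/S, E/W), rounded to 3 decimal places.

Field O=14, O=14: +14·20° lon, +14·10° lat → SW at lon 100°, lat 50°.
Square 1, 1: +1·2° lon, +1·1° lat → SW at lon 102°, lat 51°.
Cell spans 2° lon × 1° lat. NE corner is SW corner plus one full cell.
latitude 52.000° N, longitude 104.000° E.

52.000° N, 104.000° E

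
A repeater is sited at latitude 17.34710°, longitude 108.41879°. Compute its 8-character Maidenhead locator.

OK47fi03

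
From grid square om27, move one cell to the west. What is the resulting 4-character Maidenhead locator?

OM17

Longitude square 2; −1 → 1.
The latitude characters are unchanged.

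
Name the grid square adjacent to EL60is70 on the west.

Longitude extended square 7; −1 → 6.
The latitude characters are unchanged.

EL60is60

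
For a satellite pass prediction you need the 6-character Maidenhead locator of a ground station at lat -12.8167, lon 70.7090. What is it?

MH57ie

Shift to the Maidenhead origin (180°W, 90°S): lon 250.7090, lat 77.1833.
Field: lon ⌊250.7090/20⌋ = 12 → M; lat ⌊77.1833/10⌋ = 7 → H.
Square: lon ⌊10.7090/2⌋ = 5; lat ⌊7.1833/1⌋ = 7.
Subsquare: lon ⌊0.7090/0.0833333⌋ = 8 → i; lat ⌊0.1833/0.0416667⌋ = 4 → e.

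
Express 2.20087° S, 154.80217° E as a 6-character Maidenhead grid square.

QI77jt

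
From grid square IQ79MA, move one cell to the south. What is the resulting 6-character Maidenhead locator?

IQ78mx

Latitude subsquare a = 0; −1 → -1, wraps to 23 = x, carry into square.
Latitude square 9; −1 → 8.
The longitude characters are unchanged.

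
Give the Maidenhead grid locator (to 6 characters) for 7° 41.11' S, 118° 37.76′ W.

DI02qh

Shift to the Maidenhead origin (180°W, 90°S): lon 61.3707, lat 82.3148.
Field: 61.3707/20 → 3 → D, 82.3148/10 → 8 → I; chars DI.
Square: 1.3707/2 → 0, 2.3148/1 → 2; chars 02.
Subsquare: 1.3707/0.0833333 → 16 → q, 0.3148/0.0416667 → 7 → h; chars qh.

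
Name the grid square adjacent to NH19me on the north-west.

Longitude subsquare m = 12; −1 → 11 = l.
Latitude subsquare e = 4; +1 → 5 = f.

NH19lf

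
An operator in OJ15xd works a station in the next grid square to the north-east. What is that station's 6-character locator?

OJ25ae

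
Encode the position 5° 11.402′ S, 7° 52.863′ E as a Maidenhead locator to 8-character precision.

Shift to the Maidenhead origin (180°W, 90°S): lon 187.88105, lat 84.80997.
Field (20°×10°, letters A–R): lon ⌊187.88105/20⌋ = 9 → J; lat ⌊84.80997/10⌋ = 8 → I.
Square (2°×1°, digits 0–9): lon ⌊7.88105/2⌋ = 3; lat ⌊4.80997/1⌋ = 4.
Subsquare (5′×2.5′, letters a–x): lon ⌊1.88105/0.0833333⌋ = 22 → w; lat ⌊0.80997/0.0416667⌋ = 19 → t.
Extended square (30″×15″, digits 0–9): lon ⌊0.04772/0.00833333⌋ = 5; lat ⌊0.01830/0.00416667⌋ = 4.

JI34wt54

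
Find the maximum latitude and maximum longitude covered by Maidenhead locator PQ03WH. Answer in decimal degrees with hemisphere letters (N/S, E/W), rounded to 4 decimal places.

73.3333° N, 121.9167° E

Field P=15, Q=16: +15·20° lon, +16·10° lat → SW at lon 120°, lat 70°.
Square 0, 3: +0·2° lon, +3·1° lat → SW at lon 120°, lat 73°.
Subsquare w=22, h=7: +22·0.0833333° lon, +7·0.0416667° lat → SW at lon 121.833°, lat 73.2917°.
Cell spans 0.0833333° lon × 0.0416667° lat. NE corner is SW corner plus one full cell.
latitude 73.3333° N, longitude 121.9167° E.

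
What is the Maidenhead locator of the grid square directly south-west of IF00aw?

Longitude subsquare a = 0; −1 → -1, wraps to 23 = x, carry into square.
Longitude square 0; −1 → -1, wraps to 9, carry into field.
Longitude field I = 8; −1 → 7 = H.
Latitude subsquare w = 22; −1 → 21 = v.

HF90xv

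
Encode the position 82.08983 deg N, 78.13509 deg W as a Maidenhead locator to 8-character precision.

FR02wc31

Add 180° to longitude and 90° to latitude: 101.86491, 172.08983.
Field: lon ⌊101.86491/20⌋ = 5 → F; lat ⌊172.08983/10⌋ = 17 → R.
Square: lon ⌊1.86491/2⌋ = 0; lat ⌊2.08983/1⌋ = 2.
Subsquare: lon ⌊1.86491/0.0833333⌋ = 22 → w; lat ⌊0.08983/0.0416667⌋ = 2 → c.
Extended square: lon ⌊0.03158/0.00833333⌋ = 3; lat ⌊0.00650/0.00416667⌋ = 1.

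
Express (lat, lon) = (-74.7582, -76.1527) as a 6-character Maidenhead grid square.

FB15wf

Offset from 180°W / 90°S: lon 103.8473°, lat 15.2418°.
Field: 103.8473/20 → 5 → F, 15.2418/10 → 1 → B; chars FB.
Square: 3.8473/2 → 1, 5.2418/1 → 5; chars 15.
Subsquare: 1.8473/0.0833333 → 22 → w, 0.2418/0.0416667 → 5 → f; chars wf.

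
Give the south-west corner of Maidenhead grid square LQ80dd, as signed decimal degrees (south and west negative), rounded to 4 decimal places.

Field L=11, Q=16: +11·20° lon, +16·10° lat → SW at lon 40°, lat 70°.
Square 8, 0: +8·2° lon, +0·1° lat → SW at lon 56°, lat 70°.
Subsquare d=3, d=3: +3·0.0833333° lon, +3·0.0416667° lat → SW at lon 56.25°, lat 70.125°.
latitude 70.1250, longitude 56.2500.

70.1250, 56.2500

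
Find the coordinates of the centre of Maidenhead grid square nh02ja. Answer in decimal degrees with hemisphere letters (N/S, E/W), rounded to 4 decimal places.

Field N=13, H=7: +13·20° lon, +7·10° lat → SW at lon 80°, lat -20°.
Square 0, 2: +0·2° lon, +2·1° lat → SW at lon 80°, lat -18°.
Subsquare j=9, a=0: +9·0.0833333° lon, +0·0.0416667° lat → SW at lon 80.75°, lat -18°.
Cell spans 0.0833333° lon × 0.0416667° lat. Centre is SW corner plus half of each.
latitude 17.9792° S, longitude 80.7917° E.

17.9792° S, 80.7917° E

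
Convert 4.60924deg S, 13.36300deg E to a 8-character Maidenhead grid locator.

JI65qj33

Offset from 180°W / 90°S: lon 193.36300°, lat 85.39076°.
Field: lon ⌊193.36300/20⌋ = 9 → J; lat ⌊85.39076/10⌋ = 8 → I.
Square: lon ⌊13.36300/2⌋ = 6; lat ⌊5.39076/1⌋ = 5.
Subsquare: lon ⌊1.36300/0.0833333⌋ = 16 → q; lat ⌊0.39076/0.0416667⌋ = 9 → j.
Extended square: lon ⌊0.02967/0.00833333⌋ = 3; lat ⌊0.01576/0.00416667⌋ = 3.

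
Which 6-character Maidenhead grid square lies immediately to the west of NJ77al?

Longitude subsquare a = 0; −1 → -1, wraps to 23 = x, carry into square.
Longitude square 7; −1 → 6.
The latitude characters are unchanged.

NJ67xl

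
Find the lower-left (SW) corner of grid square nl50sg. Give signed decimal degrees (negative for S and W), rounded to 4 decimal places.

20.2500, 91.5000

Field N=13, L=11: +13·20° lon, +11·10° lat → SW at lon 80°, lat 20°.
Square 5, 0: +5·2° lon, +0·1° lat → SW at lon 90°, lat 20°.
Subsquare s=18, g=6: +18·0.0833333° lon, +6·0.0416667° lat → SW at lon 91.5°, lat 20.25°.
latitude 20.2500, longitude 91.5000.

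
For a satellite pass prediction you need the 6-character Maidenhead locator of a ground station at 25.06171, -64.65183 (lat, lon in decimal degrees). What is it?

Shift to the Maidenhead origin (180°W, 90°S): lon 115.3482, lat 115.0617.
Field: lon ⌊115.3482/20⌋ = 5 → F; lat ⌊115.0617/10⌋ = 11 → L.
Square: lon ⌊15.3482/2⌋ = 7; lat ⌊5.0617/1⌋ = 5.
Subsquare: lon ⌊1.3482/0.0833333⌋ = 16 → q; lat ⌊0.0617/0.0416667⌋ = 1 → b.

FL75qb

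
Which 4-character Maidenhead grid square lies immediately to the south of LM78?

Latitude square 8; −1 → 7.
The longitude characters are unchanged.

LM77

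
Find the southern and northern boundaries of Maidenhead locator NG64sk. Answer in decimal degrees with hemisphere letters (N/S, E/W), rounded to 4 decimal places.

25.5833° S, 25.5417° S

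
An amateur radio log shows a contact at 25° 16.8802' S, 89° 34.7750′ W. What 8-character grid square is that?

Offset from 180°W / 90°S: lon 90.42042°, lat 64.71866°.
Field: lon ⌊90.42042/20⌋ = 4 → E; lat ⌊64.71866/10⌋ = 6 → G.
Square: lon ⌊10.42042/2⌋ = 5; lat ⌊4.71866/1⌋ = 4.
Subsquare: lon ⌊0.42042/0.0833333⌋ = 5 → f; lat ⌊0.71866/0.0416667⌋ = 17 → r.
Extended square: lon ⌊0.00375/0.00833333⌋ = 0; lat ⌊0.01033/0.00416667⌋ = 2.

EG54fr02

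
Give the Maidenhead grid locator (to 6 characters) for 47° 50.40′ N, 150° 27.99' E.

Offset from 180°W / 90°S: lon 330.4665°, lat 137.8400°.
Field (20°×10°, letters A–R): 330.4665/20 → 16 → Q, 137.8400/10 → 13 → N; chars QN.
Square (2°×1°, digits 0–9): 10.4665/2 → 5, 7.8400/1 → 7; chars 57.
Subsquare (5′×2.5′, letters a–x): 0.4665/0.0833333 → 5 → f, 0.8400/0.0416667 → 20 → u; chars fu.

QN57fu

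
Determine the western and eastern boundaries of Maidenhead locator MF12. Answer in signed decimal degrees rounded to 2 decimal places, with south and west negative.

Field M=12, F=5: +12·20° lon, +5·10° lat → SW at lon 60°, lat -40°.
Square 1, 2: +1·2° lon, +2·1° lat → SW at lon 62°, lat -38°.
Cell spans 2° lon × 1° lat.
west 62.00, east 64.00.

62.00, 64.00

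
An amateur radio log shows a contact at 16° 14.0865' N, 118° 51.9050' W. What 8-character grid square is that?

Add 180° to longitude and 90° to latitude: 61.13492, 106.23477.
Field: 61.13492/20 → 3 → D, 106.23477/10 → 10 → K; chars DK.
Square: 1.13492/2 → 0, 6.23477/1 → 6; chars 06.
Subsquare: 1.13492/0.0833333 → 13 → n, 0.23477/0.0416667 → 5 → f; chars nf.
Extended square: 0.05158/0.00833333 → 6, 0.02644/0.00416667 → 6; chars 66.

DK06nf66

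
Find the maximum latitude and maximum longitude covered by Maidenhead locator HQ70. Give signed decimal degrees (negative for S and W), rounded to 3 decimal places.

Field H=7, Q=16: +7·20° lon, +16·10° lat → SW at lon -40°, lat 70°.
Square 7, 0: +7·2° lon, +0·1° lat → SW at lon -26°, lat 70°.
Cell spans 2° lon × 1° lat. NE corner is SW corner plus one full cell.
latitude 71.000, longitude -24.000.

71.000, -24.000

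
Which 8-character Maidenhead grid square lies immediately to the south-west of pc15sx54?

PC15sx43

Longitude extended square 5; −1 → 4.
Latitude extended square 4; −1 → 3.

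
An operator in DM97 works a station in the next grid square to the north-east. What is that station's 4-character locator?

EM08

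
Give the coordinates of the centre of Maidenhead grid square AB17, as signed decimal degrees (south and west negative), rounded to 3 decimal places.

Field A=0, B=1: +0·20° lon, +1·10° lat → SW at lon -180°, lat -80°.
Square 1, 7: +1·2° lon, +7·1° lat → SW at lon -178°, lat -73°.
Cell spans 2° lon × 1° lat. Centre is SW corner plus half of each.
latitude -72.500, longitude -177.000.

-72.500, -177.000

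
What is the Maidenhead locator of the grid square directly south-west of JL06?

IL95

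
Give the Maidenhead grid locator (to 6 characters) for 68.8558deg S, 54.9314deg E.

LC71ld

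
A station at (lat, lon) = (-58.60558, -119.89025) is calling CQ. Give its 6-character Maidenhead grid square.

DD01bj

Add 180° to longitude and 90° to latitude: 60.1098, 31.3944.
Field (20°×10°, letters A–R): lon ⌊60.1098/20⌋ = 3 → D; lat ⌊31.3944/10⌋ = 3 → D.
Square (2°×1°, digits 0–9): lon ⌊0.1098/2⌋ = 0; lat ⌊1.3944/1⌋ = 1.
Subsquare (5′×2.5′, letters a–x): lon ⌊0.1098/0.0833333⌋ = 1 → b; lat ⌊0.3944/0.0416667⌋ = 9 → j.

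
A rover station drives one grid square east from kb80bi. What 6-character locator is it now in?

KB80ci

Longitude subsquare b = 1; +1 → 2 = c.
The latitude characters are unchanged.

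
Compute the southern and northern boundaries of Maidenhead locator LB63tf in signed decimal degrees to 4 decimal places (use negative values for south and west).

-76.7917, -76.7500

Field L=11, B=1: +11·20° lon, +1·10° lat → SW at lon 40°, lat -80°.
Square 6, 3: +6·2° lon, +3·1° lat → SW at lon 52°, lat -77°.
Subsquare t=19, f=5: +19·0.0833333° lon, +5·0.0416667° lat → SW at lon 53.5833°, lat -76.7917°.
Cell spans 0.0833333° lon × 0.0416667° lat.
south -76.7917, north -76.7500.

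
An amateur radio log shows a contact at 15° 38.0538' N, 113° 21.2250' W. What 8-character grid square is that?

Shift to the Maidenhead origin (180°W, 90°S): lon 66.64625, lat 105.63423.
Field (20°×10°, letters A–R): lon ⌊66.64625/20⌋ = 3 → D; lat ⌊105.63423/10⌋ = 10 → K.
Square (2°×1°, digits 0–9): lon ⌊6.64625/2⌋ = 3; lat ⌊5.63423/1⌋ = 5.
Subsquare (5′×2.5′, letters a–x): lon ⌊0.64625/0.0833333⌋ = 7 → h; lat ⌊0.63423/0.0416667⌋ = 15 → p.
Extended square (30″×15″, digits 0–9): lon ⌊0.06292/0.00833333⌋ = 7; lat ⌊0.00923/0.00416667⌋ = 2.

DK35hp72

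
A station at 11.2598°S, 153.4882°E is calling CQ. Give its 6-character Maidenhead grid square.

Offset from 180°W / 90°S: lon 333.4882°, lat 78.7402°.
Field: lon ⌊333.4882/20⌋ = 16 → Q; lat ⌊78.7402/10⌋ = 7 → H.
Square: lon ⌊13.4882/2⌋ = 6; lat ⌊8.7402/1⌋ = 8.
Subsquare: lon ⌊1.4882/0.0833333⌋ = 17 → r; lat ⌊0.7402/0.0416667⌋ = 17 → r.

QH68rr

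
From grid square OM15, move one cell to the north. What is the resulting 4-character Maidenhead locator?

OM16

Latitude square 5; +1 → 6.
The longitude characters are unchanged.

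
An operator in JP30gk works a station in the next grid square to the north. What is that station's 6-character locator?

JP30gl

Latitude subsquare k = 10; +1 → 11 = l.
The longitude characters are unchanged.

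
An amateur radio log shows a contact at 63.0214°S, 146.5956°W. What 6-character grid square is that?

BC66qx

Shift to the Maidenhead origin (180°W, 90°S): lon 33.4044, lat 26.9786.
Field: lon ⌊33.4044/20⌋ = 1 → B; lat ⌊26.9786/10⌋ = 2 → C.
Square: lon ⌊13.4044/2⌋ = 6; lat ⌊6.9786/1⌋ = 6.
Subsquare: lon ⌊1.4044/0.0833333⌋ = 16 → q; lat ⌊0.9786/0.0416667⌋ = 23 → x.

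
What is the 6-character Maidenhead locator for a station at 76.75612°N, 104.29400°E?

OQ26ds

Offset from 180°W / 90°S: lon 284.2940°, lat 166.7561°.
Field: 284.2940/20 → 14 → O, 166.7561/10 → 16 → Q; chars OQ.
Square: 4.2940/2 → 2, 6.7561/1 → 6; chars 26.
Subsquare: 0.2940/0.0833333 → 3 → d, 0.7561/0.0416667 → 18 → s; chars ds.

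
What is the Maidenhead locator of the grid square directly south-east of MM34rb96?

MM34sb05

Longitude extended square 9; +1 → 10, wraps to 0, carry into subsquare.
Longitude subsquare r = 17; +1 → 18 = s.
Latitude extended square 6; −1 → 5.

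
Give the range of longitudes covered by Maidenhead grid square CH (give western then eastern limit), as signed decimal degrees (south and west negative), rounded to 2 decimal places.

-140.00, -120.00

Field C=2, H=7: +2·20° lon, +7·10° lat → SW at lon -140°, lat -20°.
Cell spans 20° lon × 10° lat.
west -140.00, east -120.00.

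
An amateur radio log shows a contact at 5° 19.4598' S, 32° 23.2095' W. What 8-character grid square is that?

HI34tq32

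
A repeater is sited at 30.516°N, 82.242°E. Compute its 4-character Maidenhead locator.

NM10

Add 180° to longitude and 90° to latitude: 262.24, 120.52.
Field: 262.24/20 → 13 → N, 120.52/10 → 12 → M; chars NM.
Square: 2.24/2 → 1, 0.52/1 → 0; chars 10.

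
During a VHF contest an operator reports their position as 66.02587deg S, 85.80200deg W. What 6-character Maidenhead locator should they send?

Offset from 180°W / 90°S: lon 94.1980°, lat 23.9741°.
Field: 94.1980/20 → 4 → E, 23.9741/10 → 2 → C; chars EC.
Square: 14.1980/2 → 7, 3.9741/1 → 3; chars 73.
Subsquare: 0.1980/0.0833333 → 2 → c, 0.9741/0.0416667 → 23 → x; chars cx.

EC73cx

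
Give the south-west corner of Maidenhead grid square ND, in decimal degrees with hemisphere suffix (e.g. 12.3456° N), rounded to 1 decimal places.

Field N=13, D=3: +13·20° lon, +3·10° lat → SW at lon 80°, lat -60°.
latitude 60.0° S, longitude 80.0° E.

60.0° S, 80.0° E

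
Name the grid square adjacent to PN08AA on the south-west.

ON97xx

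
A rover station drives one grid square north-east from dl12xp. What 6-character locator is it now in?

DL22aq

Longitude subsquare x = 23; +1 → 24, wraps to 0 = a, carry into square.
Longitude square 1; +1 → 2.
Latitude subsquare p = 15; +1 → 16 = q.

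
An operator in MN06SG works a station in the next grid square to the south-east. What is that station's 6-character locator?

MN06tf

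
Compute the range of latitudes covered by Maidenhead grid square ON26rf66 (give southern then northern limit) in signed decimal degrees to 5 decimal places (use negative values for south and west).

46.23333, 46.23750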